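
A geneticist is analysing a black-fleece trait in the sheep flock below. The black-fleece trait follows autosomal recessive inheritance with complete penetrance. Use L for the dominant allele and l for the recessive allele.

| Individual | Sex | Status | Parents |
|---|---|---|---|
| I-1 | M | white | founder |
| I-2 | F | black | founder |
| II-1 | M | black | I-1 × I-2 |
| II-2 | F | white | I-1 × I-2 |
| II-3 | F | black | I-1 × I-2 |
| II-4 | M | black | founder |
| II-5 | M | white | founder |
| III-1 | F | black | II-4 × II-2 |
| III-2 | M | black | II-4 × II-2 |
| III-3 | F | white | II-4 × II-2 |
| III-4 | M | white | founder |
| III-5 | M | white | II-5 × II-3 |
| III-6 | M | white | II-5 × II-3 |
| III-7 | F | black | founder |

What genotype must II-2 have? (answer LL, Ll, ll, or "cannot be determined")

Ll

From phenotype alone, II-2 is LL or Ll.
II-2 is white so carries L and received l from I-2 (ll), so II-2 is Ll.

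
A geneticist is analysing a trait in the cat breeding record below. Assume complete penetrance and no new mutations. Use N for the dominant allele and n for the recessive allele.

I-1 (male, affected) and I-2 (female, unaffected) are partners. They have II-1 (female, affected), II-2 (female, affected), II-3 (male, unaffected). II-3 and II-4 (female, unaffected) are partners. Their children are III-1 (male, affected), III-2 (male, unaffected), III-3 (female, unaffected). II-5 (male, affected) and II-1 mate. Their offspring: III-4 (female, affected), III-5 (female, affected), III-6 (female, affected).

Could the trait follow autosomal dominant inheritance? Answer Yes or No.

No

Under autosomal dominant, III-1 (affected, male) cannot arise from II-3 (unaffected) × II-4 (unaffected).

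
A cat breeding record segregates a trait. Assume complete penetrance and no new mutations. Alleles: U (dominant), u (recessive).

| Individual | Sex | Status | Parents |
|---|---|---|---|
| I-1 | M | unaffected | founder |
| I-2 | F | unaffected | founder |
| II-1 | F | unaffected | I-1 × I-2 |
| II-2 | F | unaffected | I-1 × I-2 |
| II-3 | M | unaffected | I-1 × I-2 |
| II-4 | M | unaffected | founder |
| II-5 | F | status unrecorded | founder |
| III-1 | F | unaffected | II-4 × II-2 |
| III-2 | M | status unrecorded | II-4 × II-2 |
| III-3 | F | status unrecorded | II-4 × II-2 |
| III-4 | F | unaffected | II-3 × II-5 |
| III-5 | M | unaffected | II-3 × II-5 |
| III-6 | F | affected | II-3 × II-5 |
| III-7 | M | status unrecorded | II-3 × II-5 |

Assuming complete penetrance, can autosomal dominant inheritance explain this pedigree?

Yes

A consistent assignment under autosomal dominant exists: I-1 uu, I-2 uu, II-1 uu, II-2 uu, II-3 uu, II-4 uu, II-5 Uu, III-1 uu, III-2 uu, III-3 uu, III-4 uu, III-5 uu, III-6 Uu, III-7 Uu.
In this assignment every recorded phenotype matches its genotype and every non-founder's genotype is obtainable from its parents' genotypes, so the pedigree is consistent.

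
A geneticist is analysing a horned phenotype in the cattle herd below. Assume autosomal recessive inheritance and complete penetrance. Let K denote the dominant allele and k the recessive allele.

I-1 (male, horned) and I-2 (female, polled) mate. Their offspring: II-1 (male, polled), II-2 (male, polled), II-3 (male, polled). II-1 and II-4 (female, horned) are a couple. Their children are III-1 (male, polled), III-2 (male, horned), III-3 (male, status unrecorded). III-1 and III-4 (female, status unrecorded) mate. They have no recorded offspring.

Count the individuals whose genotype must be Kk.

Obligate heterozygotes: II-1 is polled so carries K and received k from I-1 (kk), so II-1 is Kk; II-2 is polled so carries K and received k from I-1 (kk), so II-2 is Kk; II-3 is polled so carries K and received k from I-1 (kk), so II-3 is Kk; III-1 is polled so carries K and received k from II-4 (kk), so III-1 is Kk.
Every other individual is either homozygous by phenotype or has at least one consistent homozygous assignment, so the count is 4.

4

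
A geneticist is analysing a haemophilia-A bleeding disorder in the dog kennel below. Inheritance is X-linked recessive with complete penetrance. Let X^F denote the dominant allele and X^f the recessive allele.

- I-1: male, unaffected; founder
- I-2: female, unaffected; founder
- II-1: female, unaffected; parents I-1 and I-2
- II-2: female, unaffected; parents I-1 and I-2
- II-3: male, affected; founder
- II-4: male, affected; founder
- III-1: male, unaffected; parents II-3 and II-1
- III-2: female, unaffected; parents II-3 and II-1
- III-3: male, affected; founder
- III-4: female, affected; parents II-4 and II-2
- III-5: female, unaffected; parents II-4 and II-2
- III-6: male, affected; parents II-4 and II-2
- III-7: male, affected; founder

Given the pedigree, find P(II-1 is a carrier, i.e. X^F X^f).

I-1 is unaffected, so I-1 is X^F Y.
I-2 is unaffected so carries F and passed f to II-2 (X^F X^f, whose F came from I-1), so I-2 is X^F X^f.
Their cross gives offspring ratios 1/2 X^F X^F : 1/2 X^F X^f. Conditioning on II-1 being unaffected, P(X^F X^f) = 1/2 / 1 = 1/2 before taking II-1's own offspring into account.
II-3 is affected, so II-3 is X^f Y.
Now use II-1's offspring. Probability of each recorded status — unaffected son III-1: 1/2 if II-1 is X^F X^f, 1 if X^F X^F; unaffected daughter III-2: 1/2 if II-1 is X^F X^f, 1 if X^F X^F.
Bayes: P(X^F X^f) = 1/2·1/4 / (1/2·1/4 + 1/2·1) = 1/5.

1/5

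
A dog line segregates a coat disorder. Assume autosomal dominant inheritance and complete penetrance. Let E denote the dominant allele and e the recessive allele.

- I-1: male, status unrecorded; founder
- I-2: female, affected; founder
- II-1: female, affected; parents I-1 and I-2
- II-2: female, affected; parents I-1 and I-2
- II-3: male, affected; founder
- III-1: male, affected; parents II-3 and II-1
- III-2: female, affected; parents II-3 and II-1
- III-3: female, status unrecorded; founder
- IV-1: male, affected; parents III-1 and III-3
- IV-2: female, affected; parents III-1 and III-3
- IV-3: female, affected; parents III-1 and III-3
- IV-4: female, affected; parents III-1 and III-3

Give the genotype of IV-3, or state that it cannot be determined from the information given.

IV-3's phenotype allows EE or Ee, and no parent or child forces a single allele at both positions; consistent genotype assignments exist with IV-3 as EE or Ee.

cannot be determined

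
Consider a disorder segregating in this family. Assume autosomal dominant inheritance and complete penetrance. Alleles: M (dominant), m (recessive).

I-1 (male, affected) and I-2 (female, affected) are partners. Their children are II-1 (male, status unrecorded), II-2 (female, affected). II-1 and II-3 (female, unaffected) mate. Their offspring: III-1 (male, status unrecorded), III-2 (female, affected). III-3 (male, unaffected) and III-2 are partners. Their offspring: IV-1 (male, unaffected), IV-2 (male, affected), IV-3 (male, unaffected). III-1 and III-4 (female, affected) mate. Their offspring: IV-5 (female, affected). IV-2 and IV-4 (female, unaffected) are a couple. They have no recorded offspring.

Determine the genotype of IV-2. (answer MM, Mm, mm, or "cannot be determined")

From phenotype alone, IV-2 is MM or Mm.
IV-2 is affected so carries M and received m from III-3 (mm), so IV-2 is Mm.

Mm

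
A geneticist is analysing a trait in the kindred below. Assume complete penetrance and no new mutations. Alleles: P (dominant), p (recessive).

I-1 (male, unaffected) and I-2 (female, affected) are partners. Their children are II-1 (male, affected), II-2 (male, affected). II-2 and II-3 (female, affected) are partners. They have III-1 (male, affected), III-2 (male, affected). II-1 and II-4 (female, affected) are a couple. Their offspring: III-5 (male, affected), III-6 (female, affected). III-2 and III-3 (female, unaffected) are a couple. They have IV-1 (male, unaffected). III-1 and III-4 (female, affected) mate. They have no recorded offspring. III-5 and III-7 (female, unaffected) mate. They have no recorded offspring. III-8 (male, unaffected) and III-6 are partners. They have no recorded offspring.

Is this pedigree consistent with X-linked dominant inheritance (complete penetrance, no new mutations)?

A consistent assignment under X-linked dominant exists: I-1 X^p Y, I-2 X^P X^P, II-1 X^P Y, II-2 X^P Y, II-3 X^P X^P, II-4 X^P X^P, III-1 X^P Y, III-2 X^P Y, III-3 X^p X^p, III-4 X^P X^P, III-5 X^P Y, III-6 X^P X^P, III-7 X^p X^p, III-8 X^p Y, IV-1 X^p Y.
In this assignment every recorded phenotype matches its genotype and every non-founder's genotype is obtainable from its parents' genotypes, so the pedigree is consistent.

Yes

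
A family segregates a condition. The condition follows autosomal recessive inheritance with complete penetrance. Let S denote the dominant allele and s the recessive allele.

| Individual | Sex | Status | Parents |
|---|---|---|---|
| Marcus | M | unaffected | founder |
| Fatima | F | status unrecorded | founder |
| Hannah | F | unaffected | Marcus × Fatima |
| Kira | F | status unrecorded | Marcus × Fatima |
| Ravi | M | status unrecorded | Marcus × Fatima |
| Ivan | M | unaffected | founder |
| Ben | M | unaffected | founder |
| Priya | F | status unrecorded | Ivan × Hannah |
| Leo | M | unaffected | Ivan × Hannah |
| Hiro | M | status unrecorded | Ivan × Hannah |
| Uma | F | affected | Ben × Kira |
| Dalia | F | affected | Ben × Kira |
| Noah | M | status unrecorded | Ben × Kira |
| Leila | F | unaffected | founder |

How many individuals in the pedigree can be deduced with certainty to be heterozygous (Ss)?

1

Obligate heterozygotes: Ben is unaffected so carries S and passed s to Uma (ss), so Ben is Ss.
Every other individual is either homozygous by phenotype or has at least one consistent homozygous assignment, so the count is 1.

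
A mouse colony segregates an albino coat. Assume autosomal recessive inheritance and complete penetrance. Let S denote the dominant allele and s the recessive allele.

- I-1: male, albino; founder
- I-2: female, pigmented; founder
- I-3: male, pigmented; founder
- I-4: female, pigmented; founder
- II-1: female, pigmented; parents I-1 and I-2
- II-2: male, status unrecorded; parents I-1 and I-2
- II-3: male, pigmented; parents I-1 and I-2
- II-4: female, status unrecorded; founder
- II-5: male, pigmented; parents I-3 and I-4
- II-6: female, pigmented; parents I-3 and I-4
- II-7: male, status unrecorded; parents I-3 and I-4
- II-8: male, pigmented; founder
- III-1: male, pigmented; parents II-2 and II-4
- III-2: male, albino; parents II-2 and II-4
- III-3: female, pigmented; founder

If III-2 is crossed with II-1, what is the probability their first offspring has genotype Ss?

1/2

III-2 is albino, so III-2 is ss.
II-1 is pigmented so carries S and received s from I-1 (ss), so II-1 is Ss.
The cross gives 1/2 Ss : 1/2 ss, so P(offspring has genotype Ss) = 1/2.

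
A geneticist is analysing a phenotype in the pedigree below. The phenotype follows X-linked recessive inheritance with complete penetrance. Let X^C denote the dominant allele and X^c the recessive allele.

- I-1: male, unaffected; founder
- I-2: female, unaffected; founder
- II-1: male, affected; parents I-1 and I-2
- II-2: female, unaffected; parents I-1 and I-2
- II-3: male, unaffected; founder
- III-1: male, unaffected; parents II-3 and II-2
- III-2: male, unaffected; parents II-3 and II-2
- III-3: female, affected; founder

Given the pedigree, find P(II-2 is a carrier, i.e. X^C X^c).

1/5

I-1 is unaffected, so I-1 is X^C Y.
I-2 is unaffected so carries C and passed c to II-1 (X^c Y), so I-2 is X^C X^c.
Their cross gives offspring ratios 1/2 X^C X^C : 1/2 X^C X^c. Conditioning on II-2 being unaffected, P(X^C X^c) = 1/2 / 1 = 1/2 before taking II-2's own offspring into account.
II-3 is unaffected, so II-3 is X^C Y.
Now use II-2's offspring. Probability of each recorded status — unaffected son III-1: 1/2 if II-2 is X^C X^c, 1 if X^C X^C; unaffected son III-2: 1/2 if II-2 is X^C X^c, 1 if X^C X^C.
Bayes: P(X^C X^c) = 1/2·1/4 / (1/2·1/4 + 1/2·1) = 1/5.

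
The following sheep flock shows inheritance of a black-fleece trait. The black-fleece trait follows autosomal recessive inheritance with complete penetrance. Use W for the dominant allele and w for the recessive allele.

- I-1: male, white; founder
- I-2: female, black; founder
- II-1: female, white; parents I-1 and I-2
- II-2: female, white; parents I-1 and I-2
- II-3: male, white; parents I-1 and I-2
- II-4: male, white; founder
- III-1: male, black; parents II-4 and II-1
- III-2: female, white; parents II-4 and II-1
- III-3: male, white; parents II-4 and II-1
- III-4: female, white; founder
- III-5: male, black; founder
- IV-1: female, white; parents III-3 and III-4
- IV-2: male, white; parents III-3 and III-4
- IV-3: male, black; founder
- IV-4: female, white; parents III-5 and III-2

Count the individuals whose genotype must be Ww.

Obligate heterozygotes: II-1 is white so carries W and received w from I-2 (ww), so II-1 is Ww; II-2 is white so carries W and received w from I-2 (ww), so II-2 is Ww; II-3 is white so carries W and received w from I-2 (ww), so II-3 is Ww; II-4 is white so carries W and passed w to III-1 (ww), so II-4 is Ww; IV-4 is white so carries W and received w from III-5 (ww), so IV-4 is Ww.
Every other individual is either homozygous by phenotype or has at least one consistent homozygous assignment, so the count is 5.

5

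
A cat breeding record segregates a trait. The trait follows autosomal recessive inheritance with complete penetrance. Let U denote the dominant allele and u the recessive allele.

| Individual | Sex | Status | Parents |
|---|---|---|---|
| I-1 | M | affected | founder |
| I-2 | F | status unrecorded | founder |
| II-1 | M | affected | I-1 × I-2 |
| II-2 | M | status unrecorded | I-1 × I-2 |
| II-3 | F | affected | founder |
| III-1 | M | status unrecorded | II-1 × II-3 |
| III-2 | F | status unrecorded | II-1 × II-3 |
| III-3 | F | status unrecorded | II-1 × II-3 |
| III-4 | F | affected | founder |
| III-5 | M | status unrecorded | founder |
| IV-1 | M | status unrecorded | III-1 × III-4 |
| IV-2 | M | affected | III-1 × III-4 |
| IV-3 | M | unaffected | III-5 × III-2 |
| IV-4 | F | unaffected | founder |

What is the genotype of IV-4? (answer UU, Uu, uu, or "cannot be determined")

IV-4's phenotype allows UU or Uu, and no parent or child forces a single allele at both positions; consistent genotype assignments exist with IV-4 as UU or Uu.

cannot be determined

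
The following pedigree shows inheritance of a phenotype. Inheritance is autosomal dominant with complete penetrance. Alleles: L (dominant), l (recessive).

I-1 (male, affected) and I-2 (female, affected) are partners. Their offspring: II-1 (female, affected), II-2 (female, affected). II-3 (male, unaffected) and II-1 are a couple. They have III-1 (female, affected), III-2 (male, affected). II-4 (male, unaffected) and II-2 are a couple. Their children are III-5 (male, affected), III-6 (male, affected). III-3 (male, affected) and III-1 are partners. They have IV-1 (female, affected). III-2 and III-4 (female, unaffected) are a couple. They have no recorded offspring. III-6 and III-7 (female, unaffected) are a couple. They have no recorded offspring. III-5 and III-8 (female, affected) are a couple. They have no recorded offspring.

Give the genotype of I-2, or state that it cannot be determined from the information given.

I-2's phenotype allows LL or Ll, and no parent or child forces a single allele at both positions; consistent genotype assignments exist with I-2 as LL or Ll.

cannot be determined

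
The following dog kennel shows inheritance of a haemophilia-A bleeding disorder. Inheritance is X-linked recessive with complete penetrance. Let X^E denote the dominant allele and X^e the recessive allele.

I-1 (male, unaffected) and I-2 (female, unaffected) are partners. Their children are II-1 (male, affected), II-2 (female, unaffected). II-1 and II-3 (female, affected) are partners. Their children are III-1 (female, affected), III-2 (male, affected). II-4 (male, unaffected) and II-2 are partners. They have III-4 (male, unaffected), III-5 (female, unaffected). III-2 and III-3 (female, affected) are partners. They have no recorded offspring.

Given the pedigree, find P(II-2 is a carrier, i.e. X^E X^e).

I-1 is unaffected, so I-1 is X^E Y.
I-2 is unaffected so carries E and passed e to II-1 (X^e Y), so I-2 is X^E X^e.
Their cross gives offspring ratios 1/2 X^E X^E : 1/2 X^E X^e. Conditioning on II-2 being unaffected, P(X^E X^e) = 1/2 / 1 = 1/2 before taking II-2's own offspring into account.
II-4 is unaffected, so II-4 is X^E Y.
Now use II-2's offspring. Probability of each recorded status — unaffected son III-4: 1/2 if II-2 is X^E X^e, 1 if X^E X^E. (III-5: equally likely either way, so uninformative.)
Bayes: P(X^E X^e) = 1/2·1/2 / (1/2·1/2 + 1/2·1) = 1/3.

1/3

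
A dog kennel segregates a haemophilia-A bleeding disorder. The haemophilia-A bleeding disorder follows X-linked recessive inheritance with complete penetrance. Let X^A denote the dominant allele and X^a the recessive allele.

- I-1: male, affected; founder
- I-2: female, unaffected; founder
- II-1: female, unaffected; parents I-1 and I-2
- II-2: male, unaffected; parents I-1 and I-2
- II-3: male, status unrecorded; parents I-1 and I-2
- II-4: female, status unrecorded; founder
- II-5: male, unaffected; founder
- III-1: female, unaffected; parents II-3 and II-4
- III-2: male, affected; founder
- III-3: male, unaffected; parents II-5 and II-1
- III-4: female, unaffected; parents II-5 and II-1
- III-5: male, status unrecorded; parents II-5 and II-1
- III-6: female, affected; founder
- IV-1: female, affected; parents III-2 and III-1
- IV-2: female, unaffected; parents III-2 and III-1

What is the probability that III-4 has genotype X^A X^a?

II-5 is unaffected, so II-5 is X^A Y.
II-1 is unaffected so carries A and received a from I-1 (X^a Y), so II-1 is X^A X^a.
Their cross gives offspring ratios 1/2 X^A X^A : 1/2 X^A X^a. Conditioning on III-4 being unaffected, P(X^A X^a) = 1/2 / 1 = 1/2.

1/2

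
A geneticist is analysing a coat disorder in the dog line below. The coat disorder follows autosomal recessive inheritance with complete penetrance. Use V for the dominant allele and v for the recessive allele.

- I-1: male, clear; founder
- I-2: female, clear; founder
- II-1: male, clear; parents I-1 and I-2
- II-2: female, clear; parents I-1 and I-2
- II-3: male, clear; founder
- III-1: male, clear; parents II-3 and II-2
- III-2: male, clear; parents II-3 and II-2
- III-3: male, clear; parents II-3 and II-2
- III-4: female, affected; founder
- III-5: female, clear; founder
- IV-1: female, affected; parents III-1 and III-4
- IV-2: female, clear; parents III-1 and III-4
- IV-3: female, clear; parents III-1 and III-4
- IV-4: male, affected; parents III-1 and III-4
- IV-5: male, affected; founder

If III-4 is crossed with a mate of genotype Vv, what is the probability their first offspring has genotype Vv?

III-4 is affected, so III-4 is vv.
The cross gives 1/2 Vv : 1/2 vv, so P(offspring has genotype Vv) = 1/2.

1/2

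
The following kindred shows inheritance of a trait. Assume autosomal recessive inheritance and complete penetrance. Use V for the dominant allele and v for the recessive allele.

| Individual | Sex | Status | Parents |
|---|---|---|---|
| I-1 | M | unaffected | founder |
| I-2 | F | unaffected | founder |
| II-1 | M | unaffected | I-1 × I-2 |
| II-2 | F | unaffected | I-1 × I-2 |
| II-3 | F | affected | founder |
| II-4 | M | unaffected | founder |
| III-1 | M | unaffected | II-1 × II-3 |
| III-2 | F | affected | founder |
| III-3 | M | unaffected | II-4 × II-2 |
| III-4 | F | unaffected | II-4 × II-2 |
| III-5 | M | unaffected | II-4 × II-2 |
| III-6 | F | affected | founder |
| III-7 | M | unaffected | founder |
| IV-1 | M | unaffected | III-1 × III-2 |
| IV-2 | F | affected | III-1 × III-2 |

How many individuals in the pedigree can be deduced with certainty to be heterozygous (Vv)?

2

Obligate heterozygotes: III-1 is unaffected so carries V and received v from II-3 (vv), so III-1 is Vv; IV-1 is unaffected so carries V and received v from III-2 (vv), so IV-1 is Vv.
Every other individual is either homozygous by phenotype or has at least one consistent homozygous assignment, so the count is 2.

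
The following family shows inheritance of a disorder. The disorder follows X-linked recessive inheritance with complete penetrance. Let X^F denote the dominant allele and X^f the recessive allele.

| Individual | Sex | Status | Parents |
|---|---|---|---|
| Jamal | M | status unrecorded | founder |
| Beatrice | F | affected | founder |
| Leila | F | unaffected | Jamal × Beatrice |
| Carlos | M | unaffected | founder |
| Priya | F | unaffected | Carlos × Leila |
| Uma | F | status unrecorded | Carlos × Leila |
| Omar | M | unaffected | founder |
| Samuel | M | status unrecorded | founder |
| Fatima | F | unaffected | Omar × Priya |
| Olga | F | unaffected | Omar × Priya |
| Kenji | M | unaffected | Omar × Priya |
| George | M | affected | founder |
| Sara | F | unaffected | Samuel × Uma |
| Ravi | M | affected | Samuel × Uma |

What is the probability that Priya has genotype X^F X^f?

1/3

Carlos is unaffected, so Carlos is X^F Y.
Leila is unaffected so carries F and received f from Beatrice (X^f X^f), so Leila is X^F X^f.
Their cross gives offspring ratios 1/2 X^F X^F : 1/2 X^F X^f. Conditioning on Priya being unaffected, P(X^F X^f) = 1/2 / 1 = 1/2 before taking Priya's own offspring into account.
Omar is unaffected, so Omar is X^F Y.
Now use Priya's offspring. Probability of each recorded status — unaffected son Kenji: 1/2 if Priya is X^F X^f, 1 if X^F X^F. (Fatima, Olga: equally likely either way, so uninformative.)
Bayes: P(X^F X^f) = 1/2·1/2 / (1/2·1/2 + 1/2·1) = 1/3.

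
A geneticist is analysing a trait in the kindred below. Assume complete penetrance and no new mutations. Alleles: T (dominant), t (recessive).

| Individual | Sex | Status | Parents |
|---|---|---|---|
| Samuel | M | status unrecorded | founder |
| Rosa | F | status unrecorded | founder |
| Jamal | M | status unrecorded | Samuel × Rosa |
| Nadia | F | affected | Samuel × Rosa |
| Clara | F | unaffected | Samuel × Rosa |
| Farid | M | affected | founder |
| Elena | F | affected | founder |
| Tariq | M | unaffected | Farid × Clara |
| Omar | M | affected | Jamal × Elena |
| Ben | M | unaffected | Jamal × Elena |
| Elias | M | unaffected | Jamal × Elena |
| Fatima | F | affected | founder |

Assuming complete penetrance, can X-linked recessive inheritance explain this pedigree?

Under X-linked recessive, Ben (unaffected, male) cannot arise from Jamal (unrecorded) × Elena (affected).

No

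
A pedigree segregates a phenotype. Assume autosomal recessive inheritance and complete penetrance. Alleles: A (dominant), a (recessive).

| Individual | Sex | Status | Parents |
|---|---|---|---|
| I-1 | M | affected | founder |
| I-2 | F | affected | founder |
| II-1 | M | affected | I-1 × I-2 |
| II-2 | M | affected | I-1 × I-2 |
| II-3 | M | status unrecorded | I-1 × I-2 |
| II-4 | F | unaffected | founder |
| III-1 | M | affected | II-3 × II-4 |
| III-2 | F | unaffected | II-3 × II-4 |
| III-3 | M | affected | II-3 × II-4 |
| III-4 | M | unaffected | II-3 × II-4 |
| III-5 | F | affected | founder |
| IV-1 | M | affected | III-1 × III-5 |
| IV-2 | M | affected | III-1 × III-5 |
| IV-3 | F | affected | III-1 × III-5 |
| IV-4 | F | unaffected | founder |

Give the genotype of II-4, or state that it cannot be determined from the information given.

From phenotype alone, II-4 is AA or Aa.
II-4 is unaffected so carries A and passed a to III-1 (aa), so II-4 is Aa.

Aa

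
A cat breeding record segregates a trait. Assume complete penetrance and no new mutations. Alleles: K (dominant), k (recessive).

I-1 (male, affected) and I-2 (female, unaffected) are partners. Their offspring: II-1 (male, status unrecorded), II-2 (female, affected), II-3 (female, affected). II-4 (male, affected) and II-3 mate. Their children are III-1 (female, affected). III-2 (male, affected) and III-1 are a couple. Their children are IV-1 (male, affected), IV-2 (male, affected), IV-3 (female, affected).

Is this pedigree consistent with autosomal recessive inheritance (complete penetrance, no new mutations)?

Yes

A consistent assignment under autosomal recessive exists: I-1 kk, I-2 Kk, II-1 Kk, II-2 kk, II-3 kk, II-4 kk, III-1 kk, III-2 kk, IV-1 kk, IV-2 kk, IV-3 kk.
In this assignment every recorded phenotype matches its genotype and every non-founder's genotype is obtainable from its parents' genotypes, so the pedigree is consistent.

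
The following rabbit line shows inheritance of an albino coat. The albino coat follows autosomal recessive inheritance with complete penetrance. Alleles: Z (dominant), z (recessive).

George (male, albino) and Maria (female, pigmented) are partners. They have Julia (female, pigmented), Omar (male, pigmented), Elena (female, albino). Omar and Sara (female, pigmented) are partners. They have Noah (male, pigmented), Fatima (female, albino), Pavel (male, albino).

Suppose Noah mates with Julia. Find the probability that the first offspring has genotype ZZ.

Omar is pigmented so carries Z and received z from George (zz), so Omar is Zz.
Sara is pigmented so carries Z and passed z to Fatima (zz), so Sara is Zz.
Noah is a pigmented offspring of Omar (Zz) × Sara (Zz), whose cross gives 1/4 ZZ : 1/2 Zz : 1/4 zz; conditioning on being pigmented, Noah is ZZ with probability 1/3, Zz with probability 2/3.
Julia is pigmented so carries Z and received z from George (zz), so Julia is Zz.
Summing over parental genotype combinations, P(offspring has genotype ZZ) = 1/3·1/2 + 2/3·1/4 = 1/3.

1/3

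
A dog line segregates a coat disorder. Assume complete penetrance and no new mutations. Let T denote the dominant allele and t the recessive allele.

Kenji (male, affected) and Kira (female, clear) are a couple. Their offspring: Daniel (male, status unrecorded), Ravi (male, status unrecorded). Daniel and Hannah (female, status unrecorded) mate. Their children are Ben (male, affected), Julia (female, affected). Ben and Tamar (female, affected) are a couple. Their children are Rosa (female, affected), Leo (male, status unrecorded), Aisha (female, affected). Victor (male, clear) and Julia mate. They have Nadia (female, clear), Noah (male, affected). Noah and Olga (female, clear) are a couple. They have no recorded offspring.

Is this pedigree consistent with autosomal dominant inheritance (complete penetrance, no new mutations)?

A consistent assignment under autosomal dominant exists: Kenji TT, Kira tt, Daniel Tt, Ravi Tt, Hannah TT, Ben TT, Julia Tt, Tamar TT, Victor tt, Rosa TT, Leo TT, Aisha TT, Nadia tt, Noah Tt, Olga tt.
In this assignment every recorded phenotype matches its genotype and every non-founder's genotype is obtainable from its parents' genotypes, so the pedigree is consistent.

Yes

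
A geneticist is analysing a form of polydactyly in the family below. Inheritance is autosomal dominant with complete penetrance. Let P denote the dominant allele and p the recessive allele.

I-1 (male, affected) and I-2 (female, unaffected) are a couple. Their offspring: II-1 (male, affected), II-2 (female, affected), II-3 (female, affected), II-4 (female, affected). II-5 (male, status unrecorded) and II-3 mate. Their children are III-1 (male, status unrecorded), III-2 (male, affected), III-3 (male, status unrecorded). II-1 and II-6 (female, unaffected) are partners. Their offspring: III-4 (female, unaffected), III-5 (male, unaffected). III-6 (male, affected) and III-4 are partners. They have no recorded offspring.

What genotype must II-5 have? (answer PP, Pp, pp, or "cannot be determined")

cannot be determined

II-5's phenotype is unrecorded, and no parent or child forces a single allele at both positions; consistent genotype assignments exist with II-5 as PP or Pp or pp.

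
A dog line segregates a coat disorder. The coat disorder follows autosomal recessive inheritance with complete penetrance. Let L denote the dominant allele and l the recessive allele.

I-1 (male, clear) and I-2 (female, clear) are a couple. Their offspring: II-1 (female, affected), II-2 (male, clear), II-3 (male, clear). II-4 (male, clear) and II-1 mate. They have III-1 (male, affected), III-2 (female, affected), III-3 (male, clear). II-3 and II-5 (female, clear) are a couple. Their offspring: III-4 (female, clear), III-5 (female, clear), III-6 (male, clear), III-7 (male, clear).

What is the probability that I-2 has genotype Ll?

1

I-2 is clear so carries L and passed l to II-1 (ll), so I-2 is Ll, giving P(Ll) = 1.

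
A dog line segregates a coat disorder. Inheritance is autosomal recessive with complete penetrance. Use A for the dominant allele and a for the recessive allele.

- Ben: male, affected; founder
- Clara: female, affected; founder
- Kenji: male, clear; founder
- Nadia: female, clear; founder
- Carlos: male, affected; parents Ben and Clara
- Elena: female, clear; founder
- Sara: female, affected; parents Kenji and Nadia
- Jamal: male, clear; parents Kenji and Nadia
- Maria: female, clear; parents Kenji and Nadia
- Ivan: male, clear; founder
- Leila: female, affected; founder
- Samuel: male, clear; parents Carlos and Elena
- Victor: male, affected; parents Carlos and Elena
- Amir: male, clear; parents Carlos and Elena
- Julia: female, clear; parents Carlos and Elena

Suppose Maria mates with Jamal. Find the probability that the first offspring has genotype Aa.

Kenji is clear so carries A and passed a to Sara (aa), so Kenji is Aa.
Nadia is clear so carries A and passed a to Sara (aa), so Nadia is Aa.
Maria is a clear offspring of Kenji (Aa) × Nadia (Aa), whose cross gives 1/4 AA : 1/2 Aa : 1/4 aa; conditioning on being clear, Maria is AA with probability 1/3, Aa with probability 2/3.
Jamal is a clear offspring of Kenji (Aa) × Nadia (Aa), whose cross gives 1/4 AA : 1/2 Aa : 1/4 aa; conditioning on being clear, Jamal is AA with probability 1/3, Aa with probability 2/3.
Summing over parental genotype combinations, P(offspring has genotype Aa) = 2/9·1/2 + 2/9·1/2 + 4/9·1/2 = 4/9.

4/9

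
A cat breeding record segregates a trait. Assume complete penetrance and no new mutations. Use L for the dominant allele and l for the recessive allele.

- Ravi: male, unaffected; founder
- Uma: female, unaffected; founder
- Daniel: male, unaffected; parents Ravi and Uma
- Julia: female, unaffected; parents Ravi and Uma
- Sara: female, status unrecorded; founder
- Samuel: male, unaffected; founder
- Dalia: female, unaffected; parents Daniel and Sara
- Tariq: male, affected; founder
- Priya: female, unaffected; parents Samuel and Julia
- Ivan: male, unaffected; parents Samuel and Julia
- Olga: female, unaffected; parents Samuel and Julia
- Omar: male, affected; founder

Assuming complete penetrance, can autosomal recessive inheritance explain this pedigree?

A consistent assignment under autosomal recessive exists: Ravi LL, Uma LL, Daniel LL, Julia LL, Sara LL, Samuel LL, Dalia LL, Tariq ll, Priya LL, Ivan LL, Olga LL, Omar ll.
In this assignment every recorded phenotype matches its genotype and every non-founder's genotype is obtainable from its parents' genotypes, so the pedigree is consistent.

Yes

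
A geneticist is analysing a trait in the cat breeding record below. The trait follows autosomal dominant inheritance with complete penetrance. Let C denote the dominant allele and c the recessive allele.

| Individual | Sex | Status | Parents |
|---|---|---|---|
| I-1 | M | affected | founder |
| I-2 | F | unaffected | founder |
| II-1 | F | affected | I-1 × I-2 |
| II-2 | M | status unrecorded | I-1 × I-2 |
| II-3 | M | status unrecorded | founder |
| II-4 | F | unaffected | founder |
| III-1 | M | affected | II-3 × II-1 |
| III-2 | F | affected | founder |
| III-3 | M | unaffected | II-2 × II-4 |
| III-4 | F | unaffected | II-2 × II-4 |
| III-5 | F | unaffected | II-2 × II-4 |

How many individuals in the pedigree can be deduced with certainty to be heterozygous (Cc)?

Obligate heterozygotes: II-1 is affected so carries C and received c from I-2 (cc), so II-1 is Cc.
Every other individual is either homozygous by phenotype or has at least one consistent homozygous assignment, so the count is 1.

1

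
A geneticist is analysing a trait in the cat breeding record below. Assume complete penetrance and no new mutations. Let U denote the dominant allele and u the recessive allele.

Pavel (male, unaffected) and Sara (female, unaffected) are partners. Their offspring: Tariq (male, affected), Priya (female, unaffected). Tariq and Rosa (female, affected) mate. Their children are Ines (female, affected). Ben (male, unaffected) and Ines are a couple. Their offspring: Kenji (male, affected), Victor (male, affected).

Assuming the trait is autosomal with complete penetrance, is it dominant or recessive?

Pavel and Sara are both unaffected yet have an affected child Tariq. Under dominance, an affected child requires at least one affected parent, so the trait cannot be dominant.

recessive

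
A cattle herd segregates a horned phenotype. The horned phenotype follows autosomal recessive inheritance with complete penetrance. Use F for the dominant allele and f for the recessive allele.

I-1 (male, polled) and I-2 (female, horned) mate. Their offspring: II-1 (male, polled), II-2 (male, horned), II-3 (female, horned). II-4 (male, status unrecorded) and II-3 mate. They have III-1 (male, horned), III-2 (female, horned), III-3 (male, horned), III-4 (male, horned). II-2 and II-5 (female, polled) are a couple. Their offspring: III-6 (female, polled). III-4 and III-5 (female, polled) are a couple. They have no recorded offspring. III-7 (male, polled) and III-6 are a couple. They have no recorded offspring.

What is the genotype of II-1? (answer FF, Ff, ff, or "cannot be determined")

Ff

From phenotype alone, II-1 is FF or Ff.
II-1 is polled so carries F and received f from I-2 (ff), so II-1 is Ff.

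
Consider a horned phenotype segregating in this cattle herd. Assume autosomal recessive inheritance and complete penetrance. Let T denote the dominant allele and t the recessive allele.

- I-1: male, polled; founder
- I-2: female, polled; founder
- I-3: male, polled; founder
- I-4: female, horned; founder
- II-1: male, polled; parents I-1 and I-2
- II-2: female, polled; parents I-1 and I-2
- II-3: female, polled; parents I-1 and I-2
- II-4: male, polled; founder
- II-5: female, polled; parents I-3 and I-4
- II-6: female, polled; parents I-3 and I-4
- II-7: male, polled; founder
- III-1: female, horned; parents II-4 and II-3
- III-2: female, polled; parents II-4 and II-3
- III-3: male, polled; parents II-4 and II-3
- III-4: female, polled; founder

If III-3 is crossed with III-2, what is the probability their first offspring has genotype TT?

II-4 is polled so carries T and passed t to III-1 (tt), so II-4 is Tt.
II-3 is polled so carries T and passed t to III-1 (tt), so II-3 is Tt.
III-3 is a polled offspring of II-4 (Tt) × II-3 (Tt), whose cross gives 1/4 TT : 1/2 Tt : 1/4 tt; conditioning on being polled, III-3 is TT with probability 1/3, Tt with probability 2/3.
III-2 is a polled offspring of II-4 (Tt) × II-3 (Tt), whose cross gives 1/4 TT : 1/2 Tt : 1/4 tt; conditioning on being polled, III-2 is TT with probability 1/3, Tt with probability 2/3.
Summing over parental genotype combinations, P(offspring has genotype TT) = 1/9·1 + 2/9·1/2 + 2/9·1/2 + 4/9·1/4 = 4/9.

4/9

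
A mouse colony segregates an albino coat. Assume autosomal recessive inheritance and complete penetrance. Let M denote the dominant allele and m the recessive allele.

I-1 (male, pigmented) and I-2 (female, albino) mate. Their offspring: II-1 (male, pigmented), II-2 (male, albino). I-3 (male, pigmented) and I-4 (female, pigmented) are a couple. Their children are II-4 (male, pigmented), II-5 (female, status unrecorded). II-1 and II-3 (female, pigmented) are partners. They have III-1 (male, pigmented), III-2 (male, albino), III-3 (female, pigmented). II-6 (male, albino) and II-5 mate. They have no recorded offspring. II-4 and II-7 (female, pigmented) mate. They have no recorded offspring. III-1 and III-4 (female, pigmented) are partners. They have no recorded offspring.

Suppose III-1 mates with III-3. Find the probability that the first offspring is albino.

1/9

II-1 is pigmented so carries M and received m from I-2 (mm), so II-1 is Mm.
II-3 is pigmented so carries M and passed m to III-2 (mm), so II-3 is Mm.
III-1 is a pigmented offspring of II-1 (Mm) × II-3 (Mm), whose cross gives 1/4 MM : 1/2 Mm : 1/4 mm; conditioning on being pigmented, III-1 is MM with probability 1/3, Mm with probability 2/3.
III-3 is a pigmented offspring of II-1 (Mm) × II-3 (Mm), whose cross gives 1/4 MM : 1/2 Mm : 1/4 mm; conditioning on being pigmented, III-3 is MM with probability 1/3, Mm with probability 2/3.
Summing over parental genotype combinations, P(offspring is albino) = 4/9·1/4 = 1/9.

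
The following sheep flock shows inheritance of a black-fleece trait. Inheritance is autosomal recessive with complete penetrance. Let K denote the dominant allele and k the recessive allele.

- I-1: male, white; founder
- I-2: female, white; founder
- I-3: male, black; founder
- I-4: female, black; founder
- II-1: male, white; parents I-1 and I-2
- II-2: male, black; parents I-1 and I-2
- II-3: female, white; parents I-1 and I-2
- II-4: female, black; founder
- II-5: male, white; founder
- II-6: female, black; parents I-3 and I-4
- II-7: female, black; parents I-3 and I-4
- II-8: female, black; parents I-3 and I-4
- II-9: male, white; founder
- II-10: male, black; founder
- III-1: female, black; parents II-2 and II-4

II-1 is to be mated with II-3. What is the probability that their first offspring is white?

I-1 is white so carries K and passed k to II-2 (kk), so I-1 is Kk.
I-2 is white so carries K and passed k to II-2 (kk), so I-2 is Kk.
II-1 is a white offspring of I-1 (Kk) × I-2 (Kk), whose cross gives 1/4 KK : 1/2 Kk : 1/4 kk; conditioning on being white, II-1 is KK with probability 1/3, Kk with probability 2/3.
II-3 is a white offspring of I-1 (Kk) × I-2 (Kk), whose cross gives 1/4 KK : 1/2 Kk : 1/4 kk; conditioning on being white, II-3 is KK with probability 1/3, Kk with probability 2/3.
Summing over parental genotype combinations, P(offspring is white) = 1/9·1 + 2/9·1 + 2/9·1 + 4/9·3/4 = 8/9.

8/9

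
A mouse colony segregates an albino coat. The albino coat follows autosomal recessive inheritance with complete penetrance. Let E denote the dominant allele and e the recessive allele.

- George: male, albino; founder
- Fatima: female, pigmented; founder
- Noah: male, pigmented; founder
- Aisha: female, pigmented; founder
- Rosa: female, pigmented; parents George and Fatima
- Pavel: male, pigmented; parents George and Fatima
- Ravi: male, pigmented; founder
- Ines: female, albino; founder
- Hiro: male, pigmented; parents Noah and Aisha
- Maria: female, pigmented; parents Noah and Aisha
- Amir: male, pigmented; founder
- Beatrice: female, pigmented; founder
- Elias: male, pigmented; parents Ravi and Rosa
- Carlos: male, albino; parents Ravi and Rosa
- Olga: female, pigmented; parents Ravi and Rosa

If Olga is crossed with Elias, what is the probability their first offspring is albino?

Ravi is pigmented so carries E and passed e to Carlos (ee), so Ravi is Ee.
Rosa is pigmented so carries E and received e from George (ee), so Rosa is Ee.
Olga is a pigmented offspring of Ravi (Ee) × Rosa (Ee), whose cross gives 1/4 EE : 1/2 Ee : 1/4 ee; conditioning on being pigmented, Olga is EE with probability 1/3, Ee with probability 2/3.
Elias is a pigmented offspring of Ravi (Ee) × Rosa (Ee), whose cross gives 1/4 EE : 1/2 Ee : 1/4 ee; conditioning on being pigmented, Elias is EE with probability 1/3, Ee with probability 2/3.
Summing over parental genotype combinations, P(offspring is albino) = 4/9·1/4 = 1/9.

1/9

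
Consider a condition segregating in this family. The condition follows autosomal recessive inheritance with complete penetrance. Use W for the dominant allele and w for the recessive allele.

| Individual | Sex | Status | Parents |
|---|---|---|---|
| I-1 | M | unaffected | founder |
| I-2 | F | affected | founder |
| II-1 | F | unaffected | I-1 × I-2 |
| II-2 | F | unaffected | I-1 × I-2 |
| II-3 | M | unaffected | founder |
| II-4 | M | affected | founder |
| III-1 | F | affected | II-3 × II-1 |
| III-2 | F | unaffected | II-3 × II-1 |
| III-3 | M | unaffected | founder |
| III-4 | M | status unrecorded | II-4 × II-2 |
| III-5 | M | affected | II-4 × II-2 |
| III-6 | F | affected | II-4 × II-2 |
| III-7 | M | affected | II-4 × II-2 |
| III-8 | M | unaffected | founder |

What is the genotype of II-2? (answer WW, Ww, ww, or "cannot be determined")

From phenotype alone, II-2 is WW or Ww.
II-2 is unaffected so carries W and received w from I-2 (ww), so II-2 is Ww.

Ww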